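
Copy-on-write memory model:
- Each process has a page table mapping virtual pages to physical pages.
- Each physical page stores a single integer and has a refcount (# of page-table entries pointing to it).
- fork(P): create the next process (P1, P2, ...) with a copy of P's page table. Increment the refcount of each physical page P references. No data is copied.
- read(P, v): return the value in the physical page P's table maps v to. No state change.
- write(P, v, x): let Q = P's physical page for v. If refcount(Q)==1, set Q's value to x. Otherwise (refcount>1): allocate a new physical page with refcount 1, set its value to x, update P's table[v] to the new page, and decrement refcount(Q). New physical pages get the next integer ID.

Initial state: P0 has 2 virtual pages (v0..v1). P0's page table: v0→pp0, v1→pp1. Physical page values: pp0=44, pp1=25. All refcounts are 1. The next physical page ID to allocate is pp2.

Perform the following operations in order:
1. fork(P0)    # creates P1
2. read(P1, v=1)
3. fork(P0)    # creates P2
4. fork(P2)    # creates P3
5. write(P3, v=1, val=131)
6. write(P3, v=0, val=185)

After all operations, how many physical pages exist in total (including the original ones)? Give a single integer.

Op 1: fork(P0) -> P1. 2 ppages; refcounts: pp0:2 pp1:2
Op 2: read(P1, v1) -> 25. No state change.
Op 3: fork(P0) -> P2. 2 ppages; refcounts: pp0:3 pp1:3
Op 4: fork(P2) -> P3. 2 ppages; refcounts: pp0:4 pp1:4
Op 5: write(P3, v1, 131). refcount(pp1)=4>1 -> COPY to pp2. 3 ppages; refcounts: pp0:4 pp1:3 pp2:1
Op 6: write(P3, v0, 185). refcount(pp0)=4>1 -> COPY to pp3. 4 ppages; refcounts: pp0:3 pp1:3 pp2:1 pp3:1

Answer: 4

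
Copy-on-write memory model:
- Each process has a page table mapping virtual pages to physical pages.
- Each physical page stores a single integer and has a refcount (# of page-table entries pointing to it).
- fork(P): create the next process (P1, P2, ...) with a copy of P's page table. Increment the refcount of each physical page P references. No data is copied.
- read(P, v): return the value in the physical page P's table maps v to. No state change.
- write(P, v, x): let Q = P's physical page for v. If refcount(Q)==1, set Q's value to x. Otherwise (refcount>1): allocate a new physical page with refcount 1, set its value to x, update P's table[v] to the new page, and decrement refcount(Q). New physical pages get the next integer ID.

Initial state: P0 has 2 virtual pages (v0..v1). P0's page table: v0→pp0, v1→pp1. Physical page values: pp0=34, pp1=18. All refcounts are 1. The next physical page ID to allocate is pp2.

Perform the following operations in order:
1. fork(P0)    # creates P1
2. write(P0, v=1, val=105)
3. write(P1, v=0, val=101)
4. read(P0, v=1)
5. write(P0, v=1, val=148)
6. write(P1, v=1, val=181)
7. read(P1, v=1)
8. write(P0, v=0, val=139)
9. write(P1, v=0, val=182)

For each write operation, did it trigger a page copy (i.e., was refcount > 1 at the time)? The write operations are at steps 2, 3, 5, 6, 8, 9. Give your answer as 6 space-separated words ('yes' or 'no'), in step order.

Op 1: fork(P0) -> P1. 2 ppages; refcounts: pp0:2 pp1:2
Op 2: write(P0, v1, 105). refcount(pp1)=2>1 -> COPY to pp2. 3 ppages; refcounts: pp0:2 pp1:1 pp2:1
Op 3: write(P1, v0, 101). refcount(pp0)=2>1 -> COPY to pp3. 4 ppages; refcounts: pp0:1 pp1:1 pp2:1 pp3:1
Op 4: read(P0, v1) -> 105. No state change.
Op 5: write(P0, v1, 148). refcount(pp2)=1 -> write in place. 4 ppages; refcounts: pp0:1 pp1:1 pp2:1 pp3:1
Op 6: write(P1, v1, 181). refcount(pp1)=1 -> write in place. 4 ppages; refcounts: pp0:1 pp1:1 pp2:1 pp3:1
Op 7: read(P1, v1) -> 181. No state change.
Op 8: write(P0, v0, 139). refcount(pp0)=1 -> write in place. 4 ppages; refcounts: pp0:1 pp1:1 pp2:1 pp3:1
Op 9: write(P1, v0, 182). refcount(pp3)=1 -> write in place. 4 ppages; refcounts: pp0:1 pp1:1 pp2:1 pp3:1

yes yes no no no no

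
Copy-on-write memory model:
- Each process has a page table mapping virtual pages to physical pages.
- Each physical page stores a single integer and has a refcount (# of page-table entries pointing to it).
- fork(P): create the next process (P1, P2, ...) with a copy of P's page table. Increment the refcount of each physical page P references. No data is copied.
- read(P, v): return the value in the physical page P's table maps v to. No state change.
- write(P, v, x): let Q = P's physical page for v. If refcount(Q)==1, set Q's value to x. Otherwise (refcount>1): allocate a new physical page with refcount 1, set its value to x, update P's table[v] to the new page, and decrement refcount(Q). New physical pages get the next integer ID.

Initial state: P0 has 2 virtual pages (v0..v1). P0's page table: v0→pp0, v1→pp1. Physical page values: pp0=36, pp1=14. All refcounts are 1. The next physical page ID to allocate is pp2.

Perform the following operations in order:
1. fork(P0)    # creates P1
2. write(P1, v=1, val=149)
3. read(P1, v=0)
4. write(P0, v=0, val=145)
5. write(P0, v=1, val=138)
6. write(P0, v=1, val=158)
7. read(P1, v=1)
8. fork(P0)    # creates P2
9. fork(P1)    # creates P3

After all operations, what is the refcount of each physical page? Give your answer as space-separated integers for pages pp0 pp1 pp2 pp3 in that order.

Op 1: fork(P0) -> P1. 2 ppages; refcounts: pp0:2 pp1:2
Op 2: write(P1, v1, 149). refcount(pp1)=2>1 -> COPY to pp2. 3 ppages; refcounts: pp0:2 pp1:1 pp2:1
Op 3: read(P1, v0) -> 36. No state change.
Op 4: write(P0, v0, 145). refcount(pp0)=2>1 -> COPY to pp3. 4 ppages; refcounts: pp0:1 pp1:1 pp2:1 pp3:1
Op 5: write(P0, v1, 138). refcount(pp1)=1 -> write in place. 4 ppages; refcounts: pp0:1 pp1:1 pp2:1 pp3:1
Op 6: write(P0, v1, 158). refcount(pp1)=1 -> write in place. 4 ppages; refcounts: pp0:1 pp1:1 pp2:1 pp3:1
Op 7: read(P1, v1) -> 149. No state change.
Op 8: fork(P0) -> P2. 4 ppages; refcounts: pp0:1 pp1:2 pp2:1 pp3:2
Op 9: fork(P1) -> P3. 4 ppages; refcounts: pp0:2 pp1:2 pp2:2 pp3:2

Answer: 2 2 2 2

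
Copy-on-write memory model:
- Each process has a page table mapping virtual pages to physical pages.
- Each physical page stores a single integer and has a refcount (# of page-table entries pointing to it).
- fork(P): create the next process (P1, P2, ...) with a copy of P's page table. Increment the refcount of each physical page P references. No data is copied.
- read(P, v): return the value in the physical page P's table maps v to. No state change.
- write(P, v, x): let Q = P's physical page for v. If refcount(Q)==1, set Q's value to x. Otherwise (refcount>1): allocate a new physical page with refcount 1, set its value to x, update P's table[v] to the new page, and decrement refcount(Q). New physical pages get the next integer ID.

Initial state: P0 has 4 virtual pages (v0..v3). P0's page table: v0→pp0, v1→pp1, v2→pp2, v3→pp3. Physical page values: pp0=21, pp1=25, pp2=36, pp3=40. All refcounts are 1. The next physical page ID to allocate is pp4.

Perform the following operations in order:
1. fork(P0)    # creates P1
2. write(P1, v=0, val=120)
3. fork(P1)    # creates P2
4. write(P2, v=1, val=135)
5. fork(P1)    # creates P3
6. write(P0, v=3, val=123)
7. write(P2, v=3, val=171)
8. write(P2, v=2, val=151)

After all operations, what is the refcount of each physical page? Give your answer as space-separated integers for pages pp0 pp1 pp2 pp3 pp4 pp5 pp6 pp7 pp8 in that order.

Answer: 1 3 3 2 3 1 1 1 1

Derivation:
Op 1: fork(P0) -> P1. 4 ppages; refcounts: pp0:2 pp1:2 pp2:2 pp3:2
Op 2: write(P1, v0, 120). refcount(pp0)=2>1 -> COPY to pp4. 5 ppages; refcounts: pp0:1 pp1:2 pp2:2 pp3:2 pp4:1
Op 3: fork(P1) -> P2. 5 ppages; refcounts: pp0:1 pp1:3 pp2:3 pp3:3 pp4:2
Op 4: write(P2, v1, 135). refcount(pp1)=3>1 -> COPY to pp5. 6 ppages; refcounts: pp0:1 pp1:2 pp2:3 pp3:3 pp4:2 pp5:1
Op 5: fork(P1) -> P3. 6 ppages; refcounts: pp0:1 pp1:3 pp2:4 pp3:4 pp4:3 pp5:1
Op 6: write(P0, v3, 123). refcount(pp3)=4>1 -> COPY to pp6. 7 ppages; refcounts: pp0:1 pp1:3 pp2:4 pp3:3 pp4:3 pp5:1 pp6:1
Op 7: write(P2, v3, 171). refcount(pp3)=3>1 -> COPY to pp7. 8 ppages; refcounts: pp0:1 pp1:3 pp2:4 pp3:2 pp4:3 pp5:1 pp6:1 pp7:1
Op 8: write(P2, v2, 151). refcount(pp2)=4>1 -> COPY to pp8. 9 ppages; refcounts: pp0:1 pp1:3 pp2:3 pp3:2 pp4:3 pp5:1 pp6:1 pp7:1 pp8:1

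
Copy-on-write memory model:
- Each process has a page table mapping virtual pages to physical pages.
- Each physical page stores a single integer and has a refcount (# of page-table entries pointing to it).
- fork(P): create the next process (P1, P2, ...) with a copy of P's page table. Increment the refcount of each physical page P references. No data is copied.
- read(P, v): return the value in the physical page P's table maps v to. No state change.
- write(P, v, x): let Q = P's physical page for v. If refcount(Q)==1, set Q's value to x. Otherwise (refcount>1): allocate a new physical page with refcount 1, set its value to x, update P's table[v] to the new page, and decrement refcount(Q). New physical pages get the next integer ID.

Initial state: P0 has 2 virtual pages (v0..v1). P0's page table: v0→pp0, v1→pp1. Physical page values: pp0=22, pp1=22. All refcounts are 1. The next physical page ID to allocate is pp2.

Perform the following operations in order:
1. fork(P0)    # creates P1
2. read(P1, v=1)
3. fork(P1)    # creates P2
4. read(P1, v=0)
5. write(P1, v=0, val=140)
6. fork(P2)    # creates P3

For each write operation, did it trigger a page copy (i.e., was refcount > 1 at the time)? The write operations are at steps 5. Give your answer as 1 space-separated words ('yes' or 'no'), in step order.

Op 1: fork(P0) -> P1. 2 ppages; refcounts: pp0:2 pp1:2
Op 2: read(P1, v1) -> 22. No state change.
Op 3: fork(P1) -> P2. 2 ppages; refcounts: pp0:3 pp1:3
Op 4: read(P1, v0) -> 22. No state change.
Op 5: write(P1, v0, 140). refcount(pp0)=3>1 -> COPY to pp2. 3 ppages; refcounts: pp0:2 pp1:3 pp2:1
Op 6: fork(P2) -> P3. 3 ppages; refcounts: pp0:3 pp1:4 pp2:1

yes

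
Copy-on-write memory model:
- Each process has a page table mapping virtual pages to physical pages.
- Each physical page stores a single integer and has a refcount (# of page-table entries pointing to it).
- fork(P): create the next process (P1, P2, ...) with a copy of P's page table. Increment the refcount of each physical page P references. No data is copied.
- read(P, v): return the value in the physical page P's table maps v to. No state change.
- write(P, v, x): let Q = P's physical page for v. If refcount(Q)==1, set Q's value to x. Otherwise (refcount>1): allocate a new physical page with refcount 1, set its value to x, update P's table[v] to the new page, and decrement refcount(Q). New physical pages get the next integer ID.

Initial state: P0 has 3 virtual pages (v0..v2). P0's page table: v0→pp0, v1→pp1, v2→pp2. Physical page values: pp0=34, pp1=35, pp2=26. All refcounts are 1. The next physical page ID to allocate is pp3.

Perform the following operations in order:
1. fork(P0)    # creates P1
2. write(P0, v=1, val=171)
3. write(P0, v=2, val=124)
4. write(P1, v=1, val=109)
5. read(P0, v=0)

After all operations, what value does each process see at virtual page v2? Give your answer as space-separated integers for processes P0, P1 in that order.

Answer: 124 26

Derivation:
Op 1: fork(P0) -> P1. 3 ppages; refcounts: pp0:2 pp1:2 pp2:2
Op 2: write(P0, v1, 171). refcount(pp1)=2>1 -> COPY to pp3. 4 ppages; refcounts: pp0:2 pp1:1 pp2:2 pp3:1
Op 3: write(P0, v2, 124). refcount(pp2)=2>1 -> COPY to pp4. 5 ppages; refcounts: pp0:2 pp1:1 pp2:1 pp3:1 pp4:1
Op 4: write(P1, v1, 109). refcount(pp1)=1 -> write in place. 5 ppages; refcounts: pp0:2 pp1:1 pp2:1 pp3:1 pp4:1
Op 5: read(P0, v0) -> 34. No state change.
P0: v2 -> pp4 = 124
P1: v2 -> pp2 = 26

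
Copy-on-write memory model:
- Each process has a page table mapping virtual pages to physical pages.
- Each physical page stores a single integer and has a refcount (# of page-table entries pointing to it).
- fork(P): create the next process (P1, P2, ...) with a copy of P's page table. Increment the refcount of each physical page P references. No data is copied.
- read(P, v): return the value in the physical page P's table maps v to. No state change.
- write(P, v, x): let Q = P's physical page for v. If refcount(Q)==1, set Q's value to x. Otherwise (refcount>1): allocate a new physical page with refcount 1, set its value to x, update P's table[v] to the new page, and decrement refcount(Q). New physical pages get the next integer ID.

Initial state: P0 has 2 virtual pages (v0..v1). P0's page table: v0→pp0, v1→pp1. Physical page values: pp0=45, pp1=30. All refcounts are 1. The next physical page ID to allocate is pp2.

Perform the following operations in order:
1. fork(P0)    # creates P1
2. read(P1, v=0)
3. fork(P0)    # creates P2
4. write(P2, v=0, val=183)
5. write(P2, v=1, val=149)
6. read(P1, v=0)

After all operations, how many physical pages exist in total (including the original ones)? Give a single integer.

Answer: 4

Derivation:
Op 1: fork(P0) -> P1. 2 ppages; refcounts: pp0:2 pp1:2
Op 2: read(P1, v0) -> 45. No state change.
Op 3: fork(P0) -> P2. 2 ppages; refcounts: pp0:3 pp1:3
Op 4: write(P2, v0, 183). refcount(pp0)=3>1 -> COPY to pp2. 3 ppages; refcounts: pp0:2 pp1:3 pp2:1
Op 5: write(P2, v1, 149). refcount(pp1)=3>1 -> COPY to pp3. 4 ppages; refcounts: pp0:2 pp1:2 pp2:1 pp3:1
Op 6: read(P1, v0) -> 45. No state change.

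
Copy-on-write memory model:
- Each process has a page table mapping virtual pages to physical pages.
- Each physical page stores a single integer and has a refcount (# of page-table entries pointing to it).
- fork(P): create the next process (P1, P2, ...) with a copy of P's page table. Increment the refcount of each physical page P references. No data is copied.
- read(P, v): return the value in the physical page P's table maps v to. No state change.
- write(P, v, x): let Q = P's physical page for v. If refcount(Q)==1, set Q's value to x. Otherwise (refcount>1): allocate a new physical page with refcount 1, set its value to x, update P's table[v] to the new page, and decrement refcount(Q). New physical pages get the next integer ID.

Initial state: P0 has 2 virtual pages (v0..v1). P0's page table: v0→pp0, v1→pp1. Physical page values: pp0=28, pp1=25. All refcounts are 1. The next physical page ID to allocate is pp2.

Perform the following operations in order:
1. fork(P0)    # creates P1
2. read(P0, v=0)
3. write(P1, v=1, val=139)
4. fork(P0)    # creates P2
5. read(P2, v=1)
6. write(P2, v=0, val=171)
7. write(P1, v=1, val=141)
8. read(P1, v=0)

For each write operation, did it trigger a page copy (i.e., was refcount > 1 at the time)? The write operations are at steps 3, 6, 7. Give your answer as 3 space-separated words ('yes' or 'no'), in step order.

Op 1: fork(P0) -> P1. 2 ppages; refcounts: pp0:2 pp1:2
Op 2: read(P0, v0) -> 28. No state change.
Op 3: write(P1, v1, 139). refcount(pp1)=2>1 -> COPY to pp2. 3 ppages; refcounts: pp0:2 pp1:1 pp2:1
Op 4: fork(P0) -> P2. 3 ppages; refcounts: pp0:3 pp1:2 pp2:1
Op 5: read(P2, v1) -> 25. No state change.
Op 6: write(P2, v0, 171). refcount(pp0)=3>1 -> COPY to pp3. 4 ppages; refcounts: pp0:2 pp1:2 pp2:1 pp3:1
Op 7: write(P1, v1, 141). refcount(pp2)=1 -> write in place. 4 ppages; refcounts: pp0:2 pp1:2 pp2:1 pp3:1
Op 8: read(P1, v0) -> 28. No state change.

yes yes no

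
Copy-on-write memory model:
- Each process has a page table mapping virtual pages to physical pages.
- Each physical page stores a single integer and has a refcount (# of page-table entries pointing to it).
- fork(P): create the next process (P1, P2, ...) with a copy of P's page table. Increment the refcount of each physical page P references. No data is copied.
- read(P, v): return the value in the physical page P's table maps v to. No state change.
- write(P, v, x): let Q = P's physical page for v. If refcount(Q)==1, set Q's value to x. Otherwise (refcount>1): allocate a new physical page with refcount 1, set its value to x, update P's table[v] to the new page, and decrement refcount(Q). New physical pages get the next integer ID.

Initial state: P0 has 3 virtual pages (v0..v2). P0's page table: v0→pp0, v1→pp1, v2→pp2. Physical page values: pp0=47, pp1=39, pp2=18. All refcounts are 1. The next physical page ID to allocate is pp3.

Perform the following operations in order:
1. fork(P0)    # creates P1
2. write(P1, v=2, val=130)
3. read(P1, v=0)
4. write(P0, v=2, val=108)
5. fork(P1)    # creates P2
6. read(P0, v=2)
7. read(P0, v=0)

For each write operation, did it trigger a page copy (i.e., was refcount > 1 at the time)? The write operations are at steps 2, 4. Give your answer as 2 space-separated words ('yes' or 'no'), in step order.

Op 1: fork(P0) -> P1. 3 ppages; refcounts: pp0:2 pp1:2 pp2:2
Op 2: write(P1, v2, 130). refcount(pp2)=2>1 -> COPY to pp3. 4 ppages; refcounts: pp0:2 pp1:2 pp2:1 pp3:1
Op 3: read(P1, v0) -> 47. No state change.
Op 4: write(P0, v2, 108). refcount(pp2)=1 -> write in place. 4 ppages; refcounts: pp0:2 pp1:2 pp2:1 pp3:1
Op 5: fork(P1) -> P2. 4 ppages; refcounts: pp0:3 pp1:3 pp2:1 pp3:2
Op 6: read(P0, v2) -> 108. No state change.
Op 7: read(P0, v0) -> 47. No state change.

yes no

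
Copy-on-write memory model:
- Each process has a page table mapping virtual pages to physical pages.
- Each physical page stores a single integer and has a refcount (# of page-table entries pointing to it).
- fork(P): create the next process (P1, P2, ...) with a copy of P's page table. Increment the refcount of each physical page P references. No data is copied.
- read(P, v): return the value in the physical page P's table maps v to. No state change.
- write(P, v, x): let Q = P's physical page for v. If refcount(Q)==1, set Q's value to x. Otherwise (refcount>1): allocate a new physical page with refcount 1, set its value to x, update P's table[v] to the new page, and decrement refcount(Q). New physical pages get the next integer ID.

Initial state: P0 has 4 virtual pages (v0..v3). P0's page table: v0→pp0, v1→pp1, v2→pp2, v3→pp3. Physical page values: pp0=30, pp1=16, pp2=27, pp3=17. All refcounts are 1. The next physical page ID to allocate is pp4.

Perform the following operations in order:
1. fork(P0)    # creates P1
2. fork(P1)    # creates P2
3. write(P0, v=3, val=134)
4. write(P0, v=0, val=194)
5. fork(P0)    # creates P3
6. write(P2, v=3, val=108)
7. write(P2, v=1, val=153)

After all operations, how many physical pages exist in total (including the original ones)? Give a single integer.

Answer: 8

Derivation:
Op 1: fork(P0) -> P1. 4 ppages; refcounts: pp0:2 pp1:2 pp2:2 pp3:2
Op 2: fork(P1) -> P2. 4 ppages; refcounts: pp0:3 pp1:3 pp2:3 pp3:3
Op 3: write(P0, v3, 134). refcount(pp3)=3>1 -> COPY to pp4. 5 ppages; refcounts: pp0:3 pp1:3 pp2:3 pp3:2 pp4:1
Op 4: write(P0, v0, 194). refcount(pp0)=3>1 -> COPY to pp5. 6 ppages; refcounts: pp0:2 pp1:3 pp2:3 pp3:2 pp4:1 pp5:1
Op 5: fork(P0) -> P3. 6 ppages; refcounts: pp0:2 pp1:4 pp2:4 pp3:2 pp4:2 pp5:2
Op 6: write(P2, v3, 108). refcount(pp3)=2>1 -> COPY to pp6. 7 ppages; refcounts: pp0:2 pp1:4 pp2:4 pp3:1 pp4:2 pp5:2 pp6:1
Op 7: write(P2, v1, 153). refcount(pp1)=4>1 -> COPY to pp7. 8 ppages; refcounts: pp0:2 pp1:3 pp2:4 pp3:1 pp4:2 pp5:2 pp6:1 pp7:1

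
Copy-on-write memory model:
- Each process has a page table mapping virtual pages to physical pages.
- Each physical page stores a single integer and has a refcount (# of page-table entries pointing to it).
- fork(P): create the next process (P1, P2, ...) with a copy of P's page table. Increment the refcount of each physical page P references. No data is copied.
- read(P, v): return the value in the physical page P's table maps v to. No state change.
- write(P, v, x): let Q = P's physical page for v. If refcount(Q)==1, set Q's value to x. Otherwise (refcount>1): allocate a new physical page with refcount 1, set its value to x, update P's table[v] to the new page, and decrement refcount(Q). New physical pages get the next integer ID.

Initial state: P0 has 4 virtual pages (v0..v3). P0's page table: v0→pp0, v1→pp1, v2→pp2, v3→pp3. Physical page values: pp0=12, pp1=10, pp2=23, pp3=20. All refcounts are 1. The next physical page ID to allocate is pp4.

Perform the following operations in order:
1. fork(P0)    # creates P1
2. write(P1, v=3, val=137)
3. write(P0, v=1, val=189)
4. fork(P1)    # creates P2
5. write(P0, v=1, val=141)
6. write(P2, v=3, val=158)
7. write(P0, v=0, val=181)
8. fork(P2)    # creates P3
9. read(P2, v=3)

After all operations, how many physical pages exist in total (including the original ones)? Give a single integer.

Op 1: fork(P0) -> P1. 4 ppages; refcounts: pp0:2 pp1:2 pp2:2 pp3:2
Op 2: write(P1, v3, 137). refcount(pp3)=2>1 -> COPY to pp4. 5 ppages; refcounts: pp0:2 pp1:2 pp2:2 pp3:1 pp4:1
Op 3: write(P0, v1, 189). refcount(pp1)=2>1 -> COPY to pp5. 6 ppages; refcounts: pp0:2 pp1:1 pp2:2 pp3:1 pp4:1 pp5:1
Op 4: fork(P1) -> P2. 6 ppages; refcounts: pp0:3 pp1:2 pp2:3 pp3:1 pp4:2 pp5:1
Op 5: write(P0, v1, 141). refcount(pp5)=1 -> write in place. 6 ppages; refcounts: pp0:3 pp1:2 pp2:3 pp3:1 pp4:2 pp5:1
Op 6: write(P2, v3, 158). refcount(pp4)=2>1 -> COPY to pp6. 7 ppages; refcounts: pp0:3 pp1:2 pp2:3 pp3:1 pp4:1 pp5:1 pp6:1
Op 7: write(P0, v0, 181). refcount(pp0)=3>1 -> COPY to pp7. 8 ppages; refcounts: pp0:2 pp1:2 pp2:3 pp3:1 pp4:1 pp5:1 pp6:1 pp7:1
Op 8: fork(P2) -> P3. 8 ppages; refcounts: pp0:3 pp1:3 pp2:4 pp3:1 pp4:1 pp5:1 pp6:2 pp7:1
Op 9: read(P2, v3) -> 158. No state change.

Answer: 8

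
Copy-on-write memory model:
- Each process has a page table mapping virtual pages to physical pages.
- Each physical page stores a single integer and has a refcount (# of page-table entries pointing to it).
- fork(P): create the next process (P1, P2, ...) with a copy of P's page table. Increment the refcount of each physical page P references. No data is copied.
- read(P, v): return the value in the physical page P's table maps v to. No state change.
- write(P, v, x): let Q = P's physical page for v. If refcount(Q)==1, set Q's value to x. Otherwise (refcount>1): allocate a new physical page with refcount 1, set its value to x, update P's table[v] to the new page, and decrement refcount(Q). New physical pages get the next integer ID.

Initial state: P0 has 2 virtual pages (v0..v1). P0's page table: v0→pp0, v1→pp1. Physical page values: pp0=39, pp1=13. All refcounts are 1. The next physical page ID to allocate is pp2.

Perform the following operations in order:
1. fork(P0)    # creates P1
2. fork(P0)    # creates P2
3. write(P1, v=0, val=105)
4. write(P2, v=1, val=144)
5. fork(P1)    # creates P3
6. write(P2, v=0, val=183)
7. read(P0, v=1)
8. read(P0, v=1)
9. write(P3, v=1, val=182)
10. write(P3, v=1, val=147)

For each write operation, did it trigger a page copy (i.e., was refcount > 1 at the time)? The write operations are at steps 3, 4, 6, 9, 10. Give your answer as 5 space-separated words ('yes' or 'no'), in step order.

Op 1: fork(P0) -> P1. 2 ppages; refcounts: pp0:2 pp1:2
Op 2: fork(P0) -> P2. 2 ppages; refcounts: pp0:3 pp1:3
Op 3: write(P1, v0, 105). refcount(pp0)=3>1 -> COPY to pp2. 3 ppages; refcounts: pp0:2 pp1:3 pp2:1
Op 4: write(P2, v1, 144). refcount(pp1)=3>1 -> COPY to pp3. 4 ppages; refcounts: pp0:2 pp1:2 pp2:1 pp3:1
Op 5: fork(P1) -> P3. 4 ppages; refcounts: pp0:2 pp1:3 pp2:2 pp3:1
Op 6: write(P2, v0, 183). refcount(pp0)=2>1 -> COPY to pp4. 5 ppages; refcounts: pp0:1 pp1:3 pp2:2 pp3:1 pp4:1
Op 7: read(P0, v1) -> 13. No state change.
Op 8: read(P0, v1) -> 13. No state change.
Op 9: write(P3, v1, 182). refcount(pp1)=3>1 -> COPY to pp5. 6 ppages; refcounts: pp0:1 pp1:2 pp2:2 pp3:1 pp4:1 pp5:1
Op 10: write(P3, v1, 147). refcount(pp5)=1 -> write in place. 6 ppages; refcounts: pp0:1 pp1:2 pp2:2 pp3:1 pp4:1 pp5:1

yes yes yes yes no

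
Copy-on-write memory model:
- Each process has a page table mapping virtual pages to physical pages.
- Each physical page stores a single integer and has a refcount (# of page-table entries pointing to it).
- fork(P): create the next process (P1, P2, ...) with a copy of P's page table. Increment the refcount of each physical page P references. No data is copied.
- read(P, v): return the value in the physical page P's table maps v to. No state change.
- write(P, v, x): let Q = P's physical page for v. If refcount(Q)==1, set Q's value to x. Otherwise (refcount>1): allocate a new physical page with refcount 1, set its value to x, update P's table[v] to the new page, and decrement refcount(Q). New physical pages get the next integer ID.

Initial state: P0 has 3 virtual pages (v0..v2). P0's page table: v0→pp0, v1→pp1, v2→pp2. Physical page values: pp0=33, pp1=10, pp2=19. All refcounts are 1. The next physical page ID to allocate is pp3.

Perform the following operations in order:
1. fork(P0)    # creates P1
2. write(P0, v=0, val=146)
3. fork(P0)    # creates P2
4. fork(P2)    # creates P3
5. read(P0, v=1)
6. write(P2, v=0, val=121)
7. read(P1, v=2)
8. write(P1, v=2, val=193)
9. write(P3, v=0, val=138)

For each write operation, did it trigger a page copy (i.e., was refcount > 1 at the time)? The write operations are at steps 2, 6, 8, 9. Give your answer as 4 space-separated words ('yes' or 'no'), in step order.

Op 1: fork(P0) -> P1. 3 ppages; refcounts: pp0:2 pp1:2 pp2:2
Op 2: write(P0, v0, 146). refcount(pp0)=2>1 -> COPY to pp3. 4 ppages; refcounts: pp0:1 pp1:2 pp2:2 pp3:1
Op 3: fork(P0) -> P2. 4 ppages; refcounts: pp0:1 pp1:3 pp2:3 pp3:2
Op 4: fork(P2) -> P3. 4 ppages; refcounts: pp0:1 pp1:4 pp2:4 pp3:3
Op 5: read(P0, v1) -> 10. No state change.
Op 6: write(P2, v0, 121). refcount(pp3)=3>1 -> COPY to pp4. 5 ppages; refcounts: pp0:1 pp1:4 pp2:4 pp3:2 pp4:1
Op 7: read(P1, v2) -> 19. No state change.
Op 8: write(P1, v2, 193). refcount(pp2)=4>1 -> COPY to pp5. 6 ppages; refcounts: pp0:1 pp1:4 pp2:3 pp3:2 pp4:1 pp5:1
Op 9: write(P3, v0, 138). refcount(pp3)=2>1 -> COPY to pp6. 7 ppages; refcounts: pp0:1 pp1:4 pp2:3 pp3:1 pp4:1 pp5:1 pp6:1

yes yes yes yes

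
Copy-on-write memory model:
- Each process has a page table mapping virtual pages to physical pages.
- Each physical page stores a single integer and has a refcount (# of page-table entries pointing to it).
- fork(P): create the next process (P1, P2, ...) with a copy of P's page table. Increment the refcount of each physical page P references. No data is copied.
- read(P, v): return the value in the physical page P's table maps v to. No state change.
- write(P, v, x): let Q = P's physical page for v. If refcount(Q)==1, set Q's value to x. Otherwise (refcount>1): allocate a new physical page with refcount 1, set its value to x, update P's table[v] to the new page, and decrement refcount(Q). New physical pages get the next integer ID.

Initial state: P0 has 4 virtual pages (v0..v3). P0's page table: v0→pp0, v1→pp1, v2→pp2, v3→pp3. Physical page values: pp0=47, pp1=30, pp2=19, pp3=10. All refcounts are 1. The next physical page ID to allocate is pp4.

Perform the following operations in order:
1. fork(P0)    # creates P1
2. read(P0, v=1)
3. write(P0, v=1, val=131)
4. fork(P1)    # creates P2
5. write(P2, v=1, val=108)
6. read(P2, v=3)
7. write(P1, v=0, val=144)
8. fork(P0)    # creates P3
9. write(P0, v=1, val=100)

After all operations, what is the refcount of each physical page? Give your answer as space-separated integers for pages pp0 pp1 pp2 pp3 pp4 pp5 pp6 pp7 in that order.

Answer: 3 1 4 4 1 1 1 1

Derivation:
Op 1: fork(P0) -> P1. 4 ppages; refcounts: pp0:2 pp1:2 pp2:2 pp3:2
Op 2: read(P0, v1) -> 30. No state change.
Op 3: write(P0, v1, 131). refcount(pp1)=2>1 -> COPY to pp4. 5 ppages; refcounts: pp0:2 pp1:1 pp2:2 pp3:2 pp4:1
Op 4: fork(P1) -> P2. 5 ppages; refcounts: pp0:3 pp1:2 pp2:3 pp3:3 pp4:1
Op 5: write(P2, v1, 108). refcount(pp1)=2>1 -> COPY to pp5. 6 ppages; refcounts: pp0:3 pp1:1 pp2:3 pp3:3 pp4:1 pp5:1
Op 6: read(P2, v3) -> 10. No state change.
Op 7: write(P1, v0, 144). refcount(pp0)=3>1 -> COPY to pp6. 7 ppages; refcounts: pp0:2 pp1:1 pp2:3 pp3:3 pp4:1 pp5:1 pp6:1
Op 8: fork(P0) -> P3. 7 ppages; refcounts: pp0:3 pp1:1 pp2:4 pp3:4 pp4:2 pp5:1 pp6:1
Op 9: write(P0, v1, 100). refcount(pp4)=2>1 -> COPY to pp7. 8 ppages; refcounts: pp0:3 pp1:1 pp2:4 pp3:4 pp4:1 pp5:1 pp6:1 pp7:1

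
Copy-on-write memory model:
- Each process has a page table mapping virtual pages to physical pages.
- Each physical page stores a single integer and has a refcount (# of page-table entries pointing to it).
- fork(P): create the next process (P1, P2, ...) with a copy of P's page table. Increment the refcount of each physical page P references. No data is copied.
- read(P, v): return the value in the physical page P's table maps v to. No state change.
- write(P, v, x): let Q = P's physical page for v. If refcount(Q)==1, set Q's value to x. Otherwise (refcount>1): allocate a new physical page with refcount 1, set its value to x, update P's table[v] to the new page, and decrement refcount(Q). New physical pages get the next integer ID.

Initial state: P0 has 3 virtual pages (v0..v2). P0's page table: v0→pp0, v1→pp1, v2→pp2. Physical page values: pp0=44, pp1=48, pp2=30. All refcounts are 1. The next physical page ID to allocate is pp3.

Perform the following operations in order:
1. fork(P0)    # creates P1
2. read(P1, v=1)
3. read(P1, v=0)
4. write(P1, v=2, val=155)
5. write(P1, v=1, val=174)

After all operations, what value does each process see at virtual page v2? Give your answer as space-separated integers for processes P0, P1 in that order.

Op 1: fork(P0) -> P1. 3 ppages; refcounts: pp0:2 pp1:2 pp2:2
Op 2: read(P1, v1) -> 48. No state change.
Op 3: read(P1, v0) -> 44. No state change.
Op 4: write(P1, v2, 155). refcount(pp2)=2>1 -> COPY to pp3. 4 ppages; refcounts: pp0:2 pp1:2 pp2:1 pp3:1
Op 5: write(P1, v1, 174). refcount(pp1)=2>1 -> COPY to pp4. 5 ppages; refcounts: pp0:2 pp1:1 pp2:1 pp3:1 pp4:1
P0: v2 -> pp2 = 30
P1: v2 -> pp3 = 155

Answer: 30 155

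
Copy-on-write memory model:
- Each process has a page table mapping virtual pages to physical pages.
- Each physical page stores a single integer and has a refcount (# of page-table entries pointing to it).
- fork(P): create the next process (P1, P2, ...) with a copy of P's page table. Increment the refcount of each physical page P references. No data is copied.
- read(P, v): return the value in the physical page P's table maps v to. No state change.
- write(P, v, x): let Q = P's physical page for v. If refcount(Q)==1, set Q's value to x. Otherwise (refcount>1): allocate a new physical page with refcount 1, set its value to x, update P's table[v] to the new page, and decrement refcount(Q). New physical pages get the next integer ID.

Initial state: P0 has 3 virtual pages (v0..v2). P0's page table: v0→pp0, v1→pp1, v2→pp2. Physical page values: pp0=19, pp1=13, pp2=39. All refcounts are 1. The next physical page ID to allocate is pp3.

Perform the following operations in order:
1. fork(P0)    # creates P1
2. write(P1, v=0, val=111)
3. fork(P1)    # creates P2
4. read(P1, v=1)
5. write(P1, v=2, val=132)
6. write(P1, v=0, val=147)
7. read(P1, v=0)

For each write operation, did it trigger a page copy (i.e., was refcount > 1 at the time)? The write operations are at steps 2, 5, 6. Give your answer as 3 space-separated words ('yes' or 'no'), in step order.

Op 1: fork(P0) -> P1. 3 ppages; refcounts: pp0:2 pp1:2 pp2:2
Op 2: write(P1, v0, 111). refcount(pp0)=2>1 -> COPY to pp3. 4 ppages; refcounts: pp0:1 pp1:2 pp2:2 pp3:1
Op 3: fork(P1) -> P2. 4 ppages; refcounts: pp0:1 pp1:3 pp2:3 pp3:2
Op 4: read(P1, v1) -> 13. No state change.
Op 5: write(P1, v2, 132). refcount(pp2)=3>1 -> COPY to pp4. 5 ppages; refcounts: pp0:1 pp1:3 pp2:2 pp3:2 pp4:1
Op 6: write(P1, v0, 147). refcount(pp3)=2>1 -> COPY to pp5. 6 ppages; refcounts: pp0:1 pp1:3 pp2:2 pp3:1 pp4:1 pp5:1
Op 7: read(P1, v0) -> 147. No state change.

yes yes yes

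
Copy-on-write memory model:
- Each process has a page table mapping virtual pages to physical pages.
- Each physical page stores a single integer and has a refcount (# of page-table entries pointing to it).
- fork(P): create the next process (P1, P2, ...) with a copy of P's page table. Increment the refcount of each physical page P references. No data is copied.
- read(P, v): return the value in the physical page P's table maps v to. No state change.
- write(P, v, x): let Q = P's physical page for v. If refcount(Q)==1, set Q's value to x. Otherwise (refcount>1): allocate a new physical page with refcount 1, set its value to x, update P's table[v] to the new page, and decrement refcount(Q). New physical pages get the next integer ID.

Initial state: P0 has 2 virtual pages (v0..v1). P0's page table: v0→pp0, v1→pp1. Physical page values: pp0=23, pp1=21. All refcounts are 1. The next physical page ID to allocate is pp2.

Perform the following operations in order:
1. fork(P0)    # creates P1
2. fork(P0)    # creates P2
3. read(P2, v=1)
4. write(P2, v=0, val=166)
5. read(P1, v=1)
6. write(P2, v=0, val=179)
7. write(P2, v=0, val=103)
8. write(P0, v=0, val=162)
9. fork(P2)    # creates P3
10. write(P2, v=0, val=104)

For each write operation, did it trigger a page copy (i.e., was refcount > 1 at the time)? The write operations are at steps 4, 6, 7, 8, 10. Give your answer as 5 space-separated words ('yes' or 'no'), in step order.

Op 1: fork(P0) -> P1. 2 ppages; refcounts: pp0:2 pp1:2
Op 2: fork(P0) -> P2. 2 ppages; refcounts: pp0:3 pp1:3
Op 3: read(P2, v1) -> 21. No state change.
Op 4: write(P2, v0, 166). refcount(pp0)=3>1 -> COPY to pp2. 3 ppages; refcounts: pp0:2 pp1:3 pp2:1
Op 5: read(P1, v1) -> 21. No state change.
Op 6: write(P2, v0, 179). refcount(pp2)=1 -> write in place. 3 ppages; refcounts: pp0:2 pp1:3 pp2:1
Op 7: write(P2, v0, 103). refcount(pp2)=1 -> write in place. 3 ppages; refcounts: pp0:2 pp1:3 pp2:1
Op 8: write(P0, v0, 162). refcount(pp0)=2>1 -> COPY to pp3. 4 ppages; refcounts: pp0:1 pp1:3 pp2:1 pp3:1
Op 9: fork(P2) -> P3. 4 ppages; refcounts: pp0:1 pp1:4 pp2:2 pp3:1
Op 10: write(P2, v0, 104). refcount(pp2)=2>1 -> COPY to pp4. 5 ppages; refcounts: pp0:1 pp1:4 pp2:1 pp3:1 pp4:1

yes no no yes yes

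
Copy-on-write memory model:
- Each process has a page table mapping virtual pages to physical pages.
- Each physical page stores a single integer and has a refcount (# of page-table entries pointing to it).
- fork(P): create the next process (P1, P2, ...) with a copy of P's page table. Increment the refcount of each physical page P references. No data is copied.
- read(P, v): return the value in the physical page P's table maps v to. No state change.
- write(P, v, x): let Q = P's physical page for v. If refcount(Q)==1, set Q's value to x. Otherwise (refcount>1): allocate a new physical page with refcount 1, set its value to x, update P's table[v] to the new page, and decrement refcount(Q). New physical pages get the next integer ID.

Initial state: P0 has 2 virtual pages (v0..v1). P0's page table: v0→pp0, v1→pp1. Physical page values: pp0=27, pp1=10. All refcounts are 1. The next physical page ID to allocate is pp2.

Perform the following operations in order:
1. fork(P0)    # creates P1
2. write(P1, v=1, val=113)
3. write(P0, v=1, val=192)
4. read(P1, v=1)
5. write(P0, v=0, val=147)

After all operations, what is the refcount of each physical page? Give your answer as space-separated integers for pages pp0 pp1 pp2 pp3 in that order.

Op 1: fork(P0) -> P1. 2 ppages; refcounts: pp0:2 pp1:2
Op 2: write(P1, v1, 113). refcount(pp1)=2>1 -> COPY to pp2. 3 ppages; refcounts: pp0:2 pp1:1 pp2:1
Op 3: write(P0, v1, 192). refcount(pp1)=1 -> write in place. 3 ppages; refcounts: pp0:2 pp1:1 pp2:1
Op 4: read(P1, v1) -> 113. No state change.
Op 5: write(P0, v0, 147). refcount(pp0)=2>1 -> COPY to pp3. 4 ppages; refcounts: pp0:1 pp1:1 pp2:1 pp3:1

Answer: 1 1 1 1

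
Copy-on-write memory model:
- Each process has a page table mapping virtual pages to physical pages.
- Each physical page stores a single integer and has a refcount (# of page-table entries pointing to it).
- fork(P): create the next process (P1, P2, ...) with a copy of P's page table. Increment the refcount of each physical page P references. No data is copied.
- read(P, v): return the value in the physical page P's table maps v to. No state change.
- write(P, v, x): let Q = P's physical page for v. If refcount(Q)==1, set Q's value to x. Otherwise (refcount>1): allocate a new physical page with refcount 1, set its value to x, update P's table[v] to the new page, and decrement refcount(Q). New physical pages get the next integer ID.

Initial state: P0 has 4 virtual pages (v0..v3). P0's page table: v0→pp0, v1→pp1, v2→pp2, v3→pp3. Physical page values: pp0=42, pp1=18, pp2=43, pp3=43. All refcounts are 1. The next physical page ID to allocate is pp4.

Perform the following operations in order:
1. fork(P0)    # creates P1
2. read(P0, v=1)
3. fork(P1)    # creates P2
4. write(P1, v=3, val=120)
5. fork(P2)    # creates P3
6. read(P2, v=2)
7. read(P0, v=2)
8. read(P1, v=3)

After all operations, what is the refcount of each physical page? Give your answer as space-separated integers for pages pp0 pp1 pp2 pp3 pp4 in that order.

Op 1: fork(P0) -> P1. 4 ppages; refcounts: pp0:2 pp1:2 pp2:2 pp3:2
Op 2: read(P0, v1) -> 18. No state change.
Op 3: fork(P1) -> P2. 4 ppages; refcounts: pp0:3 pp1:3 pp2:3 pp3:3
Op 4: write(P1, v3, 120). refcount(pp3)=3>1 -> COPY to pp4. 5 ppages; refcounts: pp0:3 pp1:3 pp2:3 pp3:2 pp4:1
Op 5: fork(P2) -> P3. 5 ppages; refcounts: pp0:4 pp1:4 pp2:4 pp3:3 pp4:1
Op 6: read(P2, v2) -> 43. No state change.
Op 7: read(P0, v2) -> 43. No state change.
Op 8: read(P1, v3) -> 120. No state change.

Answer: 4 4 4 3 1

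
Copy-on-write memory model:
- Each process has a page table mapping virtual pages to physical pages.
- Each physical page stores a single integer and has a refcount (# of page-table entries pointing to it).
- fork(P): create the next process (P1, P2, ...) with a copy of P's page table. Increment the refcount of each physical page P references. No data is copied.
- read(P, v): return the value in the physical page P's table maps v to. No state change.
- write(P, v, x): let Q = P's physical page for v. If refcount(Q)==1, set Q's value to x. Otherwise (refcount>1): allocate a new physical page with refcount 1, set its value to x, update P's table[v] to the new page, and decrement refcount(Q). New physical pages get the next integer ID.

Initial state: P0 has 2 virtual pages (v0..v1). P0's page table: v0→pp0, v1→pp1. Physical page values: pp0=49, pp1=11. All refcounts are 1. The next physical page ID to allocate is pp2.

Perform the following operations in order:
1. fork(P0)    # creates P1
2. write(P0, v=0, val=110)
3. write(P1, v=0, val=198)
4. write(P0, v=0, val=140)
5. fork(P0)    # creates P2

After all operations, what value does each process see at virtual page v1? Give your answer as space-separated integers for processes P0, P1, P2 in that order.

Answer: 11 11 11

Derivation:
Op 1: fork(P0) -> P1. 2 ppages; refcounts: pp0:2 pp1:2
Op 2: write(P0, v0, 110). refcount(pp0)=2>1 -> COPY to pp2. 3 ppages; refcounts: pp0:1 pp1:2 pp2:1
Op 3: write(P1, v0, 198). refcount(pp0)=1 -> write in place. 3 ppages; refcounts: pp0:1 pp1:2 pp2:1
Op 4: write(P0, v0, 140). refcount(pp2)=1 -> write in place. 3 ppages; refcounts: pp0:1 pp1:2 pp2:1
Op 5: fork(P0) -> P2. 3 ppages; refcounts: pp0:1 pp1:3 pp2:2
P0: v1 -> pp1 = 11
P1: v1 -> pp1 = 11
P2: v1 -> pp1 = 11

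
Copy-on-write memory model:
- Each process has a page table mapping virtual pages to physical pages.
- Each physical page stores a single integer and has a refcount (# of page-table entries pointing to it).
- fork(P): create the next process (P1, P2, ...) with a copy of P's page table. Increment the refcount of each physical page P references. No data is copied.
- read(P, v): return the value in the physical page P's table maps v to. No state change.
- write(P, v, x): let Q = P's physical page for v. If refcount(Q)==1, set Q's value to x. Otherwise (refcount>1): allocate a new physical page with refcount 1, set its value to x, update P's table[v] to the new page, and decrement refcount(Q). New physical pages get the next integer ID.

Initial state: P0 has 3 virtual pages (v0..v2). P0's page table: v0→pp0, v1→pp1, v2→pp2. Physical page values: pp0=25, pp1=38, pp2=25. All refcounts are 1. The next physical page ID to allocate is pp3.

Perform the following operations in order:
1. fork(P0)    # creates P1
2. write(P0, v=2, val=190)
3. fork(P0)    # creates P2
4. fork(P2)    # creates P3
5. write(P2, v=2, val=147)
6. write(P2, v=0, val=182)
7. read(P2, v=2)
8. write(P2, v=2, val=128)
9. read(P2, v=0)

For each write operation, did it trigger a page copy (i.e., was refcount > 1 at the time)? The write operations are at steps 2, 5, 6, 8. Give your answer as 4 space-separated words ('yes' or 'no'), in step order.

Op 1: fork(P0) -> P1. 3 ppages; refcounts: pp0:2 pp1:2 pp2:2
Op 2: write(P0, v2, 190). refcount(pp2)=2>1 -> COPY to pp3. 4 ppages; refcounts: pp0:2 pp1:2 pp2:1 pp3:1
Op 3: fork(P0) -> P2. 4 ppages; refcounts: pp0:3 pp1:3 pp2:1 pp3:2
Op 4: fork(P2) -> P3. 4 ppages; refcounts: pp0:4 pp1:4 pp2:1 pp3:3
Op 5: write(P2, v2, 147). refcount(pp3)=3>1 -> COPY to pp4. 5 ppages; refcounts: pp0:4 pp1:4 pp2:1 pp3:2 pp4:1
Op 6: write(P2, v0, 182). refcount(pp0)=4>1 -> COPY to pp5. 6 ppages; refcounts: pp0:3 pp1:4 pp2:1 pp3:2 pp4:1 pp5:1
Op 7: read(P2, v2) -> 147. No state change.
Op 8: write(P2, v2, 128). refcount(pp4)=1 -> write in place. 6 ppages; refcounts: pp0:3 pp1:4 pp2:1 pp3:2 pp4:1 pp5:1
Op 9: read(P2, v0) -> 182. No state change.

yes yes yes no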